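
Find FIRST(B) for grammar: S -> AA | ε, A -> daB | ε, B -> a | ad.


Per alternative of B: FIRST(a) = {a}; FIRST(ad) = {a}
FIRST(B) = {a}


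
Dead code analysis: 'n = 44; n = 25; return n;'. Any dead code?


first assignment to n is overwritten before any read
Dead: 'n = 44'


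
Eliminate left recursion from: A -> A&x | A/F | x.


Left-recursive alternatives: A&x, A/F; non-recursive: x
Introduce A': A -> xA', A' -> &xA' | /FA' | ε


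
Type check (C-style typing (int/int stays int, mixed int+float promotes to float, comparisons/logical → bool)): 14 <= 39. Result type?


Operand types: int <= int
Rule: comparison yields bool
Result type: bool


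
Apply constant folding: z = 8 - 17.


8 - 17 = -9 at compile time
Optimized: z = -9


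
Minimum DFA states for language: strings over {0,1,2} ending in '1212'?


Track the longest suffix of input matching a prefix of '1212': 5 classes (prefixes of length 0..4)
Minimal DFA: 5 states


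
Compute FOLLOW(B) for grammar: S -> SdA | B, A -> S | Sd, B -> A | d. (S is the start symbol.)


$ ∈ FOLLOW(S). For each A -> αBβ: add FIRST(β)\{ε} to FOLLOW(B); if β nullable, add FOLLOW(A).
FOLLOW(B) = {$, d}


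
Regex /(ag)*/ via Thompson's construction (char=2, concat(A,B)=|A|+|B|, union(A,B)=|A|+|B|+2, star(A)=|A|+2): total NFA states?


Syntax tree has 2 char leaf(s), 0 union(s), 1 star(s)
chars contribute 2×2 = 4; each union adds +2; each star adds +2
Total: 4 + 0 + 2 = 6 states


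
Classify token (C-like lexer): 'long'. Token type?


Pattern: reserved word
Type: KEYWORD


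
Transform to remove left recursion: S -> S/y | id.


Left-recursive alternatives: S/y; non-recursive: id
Introduce S': S -> idS', S' -> /yS' | ε


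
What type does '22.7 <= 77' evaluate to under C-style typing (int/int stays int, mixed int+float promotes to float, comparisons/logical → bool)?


Operand types: float <= int
Rule: comparison yields bool
Result type: bool


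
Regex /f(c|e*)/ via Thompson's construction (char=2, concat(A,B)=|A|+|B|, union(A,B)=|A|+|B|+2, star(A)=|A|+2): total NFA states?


Syntax tree has 3 char leaf(s), 1 union(s), 1 star(s)
chars contribute 3×2 = 6; each union adds +2; each star adds +2
Total: 6 + 2 + 2 = 10 states


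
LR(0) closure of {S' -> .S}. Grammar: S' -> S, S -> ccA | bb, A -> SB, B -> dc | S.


Start: S' -> .S
For each item with dot before a nonterminal B, add B -> .γ for every B-production
Closure: [S' -> .S, S -> .ccA, S -> .bb]


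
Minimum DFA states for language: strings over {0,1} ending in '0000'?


Track the longest suffix of input matching a prefix of '0000': 5 classes (prefixes of length 0..4)
Minimal DFA: 5 states


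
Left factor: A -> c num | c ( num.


Common prefix: 'c'
Factored: A -> c A', A' -> num | ( num


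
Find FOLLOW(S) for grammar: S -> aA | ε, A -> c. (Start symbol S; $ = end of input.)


$ ∈ FOLLOW(S). For each A -> αBβ: add FIRST(β)\{ε} to FOLLOW(B); if β nullable, add FOLLOW(A).
FOLLOW(S) = {$}


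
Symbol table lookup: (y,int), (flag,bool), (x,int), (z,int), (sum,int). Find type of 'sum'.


Lookup 'sum' → type int


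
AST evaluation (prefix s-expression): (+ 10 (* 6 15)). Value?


Evaluate inner: (* 6 15) = 90
Evaluate root: (+ 10 90) = 100
Result: 100


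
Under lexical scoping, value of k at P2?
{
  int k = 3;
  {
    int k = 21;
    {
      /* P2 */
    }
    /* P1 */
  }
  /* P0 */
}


P2's block does not declare k; resolves to the enclosing declaration at depth 1
k = 21


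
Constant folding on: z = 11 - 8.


11 - 8 = 3 at compile time
Optimized: z = 3


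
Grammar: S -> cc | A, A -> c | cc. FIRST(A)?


Per alternative of A: FIRST(c) = {c}; FIRST(cc) = {c}
FIRST(A) = {c}


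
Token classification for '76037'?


Pattern: digits only
Type: INTEGER_LITERAL


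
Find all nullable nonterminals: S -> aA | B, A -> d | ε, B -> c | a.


A nonterminal is nullable iff some alternative derives ε (directly, or every symbol in it is nullable)
Nullable: {A}


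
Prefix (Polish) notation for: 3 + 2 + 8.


left-to-right (same/higher precedence on left): tree is (+ (+ 3 2) 8)
Prefix: + + 3 2 8


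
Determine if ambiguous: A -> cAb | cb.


balanced c^n…b^n: each string has a unique parse
Unambiguous


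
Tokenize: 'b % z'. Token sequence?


Scan left to right, longest-match per lexeme
Tokens: ID(b), OP(%), ID(z)


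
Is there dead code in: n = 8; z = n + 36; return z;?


n is read by z's definition; z is returned
No dead code


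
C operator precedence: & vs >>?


'>>' is shift (level 8); '&' is bitwise AND (level 5)
Higher level binds tighter
'>>' has higher precedence than '&'


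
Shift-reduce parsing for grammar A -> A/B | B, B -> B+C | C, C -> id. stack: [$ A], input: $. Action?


start symbol A on stack, input exhausted
Action: accept


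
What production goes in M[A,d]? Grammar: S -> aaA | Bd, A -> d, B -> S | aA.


For [A, d]: 'd' ∈ FIRST(d)
Entry: A -> d


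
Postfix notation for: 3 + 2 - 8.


Left to right (same or higher precedence on left)
Postfix: 3 2 + 8 -


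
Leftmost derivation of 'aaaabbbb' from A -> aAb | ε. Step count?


Derivation: A => aAb => aaAbb => aaaAbbb => aaaaAbbbb => aaaabbbb
Steps: 5


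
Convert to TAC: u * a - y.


Break into single-operator statements:
t1 = u * a
t2 = t1 - y


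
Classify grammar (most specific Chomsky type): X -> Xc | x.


Left-linear: every RHS is a terminal or one nonterminal followed by a terminal
Classification: Type 3 (Regular)


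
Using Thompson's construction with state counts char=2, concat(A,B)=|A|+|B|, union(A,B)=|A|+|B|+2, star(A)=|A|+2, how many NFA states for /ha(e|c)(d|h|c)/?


Syntax tree has 7 char leaf(s), 3 union(s), 0 star(s)
chars contribute 7×2 = 14; each union adds +2; each star adds +2
Total: 14 + 6 + 0 = 20 states


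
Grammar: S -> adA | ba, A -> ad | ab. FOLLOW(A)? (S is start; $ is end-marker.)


$ ∈ FOLLOW(S). For each A -> αBβ: add FIRST(β)\{ε} to FOLLOW(B); if β nullable, add FOLLOW(A).
FOLLOW(A) = {$}


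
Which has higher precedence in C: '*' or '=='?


'*' is multiplicative (level 10); '==' is equality (level 6)
Higher level binds tighter
'*' has higher precedence than '=='


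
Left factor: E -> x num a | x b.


Common prefix: 'x'
Factored: E -> x E', E' -> num a | b


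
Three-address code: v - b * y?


Break into single-operator statements:
t1 = b * y
t2 = v - t1


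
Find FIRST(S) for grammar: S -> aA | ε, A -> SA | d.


Per alternative of S: FIRST(aA) = {a}; FIRST(ε) = {ε}
FIRST(S) = {a, ε}


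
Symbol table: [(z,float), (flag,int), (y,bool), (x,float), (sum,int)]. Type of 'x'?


Lookup 'x' → type float


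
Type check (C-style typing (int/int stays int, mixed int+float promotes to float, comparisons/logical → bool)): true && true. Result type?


Operand types: bool && bool
Rule: logical operators take bool operands and yield bool
Result type: bool


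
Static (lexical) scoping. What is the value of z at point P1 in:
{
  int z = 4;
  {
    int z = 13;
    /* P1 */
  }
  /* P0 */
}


z declared in the same block as P1
z = 13


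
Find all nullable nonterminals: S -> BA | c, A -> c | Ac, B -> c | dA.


A nonterminal is nullable iff some alternative derives ε (directly, or every symbol in it is nullable)
Nullable: {}


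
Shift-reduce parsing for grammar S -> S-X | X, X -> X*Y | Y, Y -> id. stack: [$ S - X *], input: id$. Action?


no handle; shift 'id'
Action: shift


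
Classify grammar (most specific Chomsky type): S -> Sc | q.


Left-linear: every RHS is a terminal or one nonterminal followed by a terminal
Classification: Type 3 (Regular)


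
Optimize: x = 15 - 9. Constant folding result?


15 - 9 = 6 at compile time
Optimized: x = 6


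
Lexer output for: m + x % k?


Scan left to right, longest-match per lexeme
Tokens: ID(m), OP(+), ID(x), OP(%), ID(k)


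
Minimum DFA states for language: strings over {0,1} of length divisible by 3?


Track length mod 3: states 0..2, accept at 0
Minimal DFA: 3 states


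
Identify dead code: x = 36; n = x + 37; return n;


x is read by n's definition; n is returned
No dead code


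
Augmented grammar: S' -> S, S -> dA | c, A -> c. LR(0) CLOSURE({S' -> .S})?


Start: S' -> .S
For each item with dot before a nonterminal B, add B -> .γ for every B-production
Closure: [S' -> .S, S -> .dA, S -> .c]


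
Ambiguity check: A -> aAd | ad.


balanced a^n…d^n: each string has a unique parse
Unambiguous


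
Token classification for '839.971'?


Pattern: digits with a decimal point
Type: FLOAT_LITERAL


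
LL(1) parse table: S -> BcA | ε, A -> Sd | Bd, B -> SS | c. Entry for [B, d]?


For [B, d]: SS is nullable and 'd' ∈ FOLLOW(B)
Entry: B -> SS


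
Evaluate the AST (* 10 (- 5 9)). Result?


Evaluate inner: (- 5 9) = -4
Evaluate root: (* 10 -4) = -40
Result: -40


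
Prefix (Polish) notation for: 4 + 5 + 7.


left-to-right (same/higher precedence on left): tree is (+ (+ 4 5) 7)
Prefix: + + 4 5 7


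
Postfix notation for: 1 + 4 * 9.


* has higher precedence, evaluate 4*9 first
Postfix: 1 4 9 * +


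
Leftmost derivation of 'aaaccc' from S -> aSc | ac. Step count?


Derivation: S => aSc => aaScc => aaaccc
Steps: 3


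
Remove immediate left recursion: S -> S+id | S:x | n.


Left-recursive alternatives: S+id, S:x; non-recursive: n
Introduce S': S -> nS', S' -> +idS' | :xS' | ε


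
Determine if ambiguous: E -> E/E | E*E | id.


'id/id*id' has two parse trees (no precedence encoded between / and *)
Ambiguous


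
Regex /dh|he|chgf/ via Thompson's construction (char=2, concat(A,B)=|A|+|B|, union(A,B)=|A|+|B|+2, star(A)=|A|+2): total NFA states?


Syntax tree has 8 char leaf(s), 2 union(s), 0 star(s)
chars contribute 8×2 = 16; each union adds +2; each star adds +2
Total: 16 + 4 + 0 = 20 states


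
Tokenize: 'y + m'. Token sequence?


Scan left to right, longest-match per lexeme
Tokens: ID(y), OP(+), ID(m)


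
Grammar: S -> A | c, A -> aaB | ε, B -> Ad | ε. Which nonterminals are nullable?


A nonterminal is nullable iff some alternative derives ε (directly, or every symbol in it is nullable)
Nullable: {A, B, S}


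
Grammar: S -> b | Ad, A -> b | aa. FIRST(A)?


Per alternative of A: FIRST(b) = {b}; FIRST(aa) = {a}
FIRST(A) = {a, b}


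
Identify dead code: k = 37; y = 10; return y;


k is assigned but never read
Dead: 'k = 37'


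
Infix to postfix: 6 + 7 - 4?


Left to right (same or higher precedence on left)
Postfix: 6 7 + 4 -


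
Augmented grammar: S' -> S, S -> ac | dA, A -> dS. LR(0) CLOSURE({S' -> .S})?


Start: S' -> .S
For each item with dot before a nonterminal B, add B -> .γ for every B-production
Closure: [S' -> .S, S -> .ac, S -> .dA]


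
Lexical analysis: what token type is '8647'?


Pattern: digits only
Type: INTEGER_LITERAL


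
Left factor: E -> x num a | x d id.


Common prefix: 'x'
Factored: E -> x E', E' -> num a | d id


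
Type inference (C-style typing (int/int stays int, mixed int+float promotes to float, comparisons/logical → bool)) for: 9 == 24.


Operand types: int == int
Rule: comparison yields bool
Result type: bool


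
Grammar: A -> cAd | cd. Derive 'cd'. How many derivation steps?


Derivation: A => cd
Steps: 1


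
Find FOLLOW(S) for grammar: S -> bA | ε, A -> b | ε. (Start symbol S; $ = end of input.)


$ ∈ FOLLOW(S). For each A -> αBβ: add FIRST(β)\{ε} to FOLLOW(B); if β nullable, add FOLLOW(A).
FOLLOW(S) = {$}


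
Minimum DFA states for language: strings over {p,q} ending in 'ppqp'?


Track the longest suffix of input matching a prefix of 'ppqp': 5 classes (prefixes of length 0..4)
Minimal DFA: 5 states


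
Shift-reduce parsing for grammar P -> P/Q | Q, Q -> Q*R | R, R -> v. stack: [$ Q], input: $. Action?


lookahead ∉ {*} so Q won't extend; reduce P -> Q
Action: reduce (P -> Q)


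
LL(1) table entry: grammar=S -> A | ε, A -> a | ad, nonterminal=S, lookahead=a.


For [S, a]: 'a' ∈ FIRST(A)
Entry: S -> A


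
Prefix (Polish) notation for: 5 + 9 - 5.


left-to-right (same/higher precedence on left): tree is (- (+ 5 9) 5)
Prefix: - + 5 9 5


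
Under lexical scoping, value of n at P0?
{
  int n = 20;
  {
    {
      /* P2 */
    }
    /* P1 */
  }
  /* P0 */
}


n declared in the same block as P0
n = 20


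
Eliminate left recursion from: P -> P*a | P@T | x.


Left-recursive alternatives: P*a, P@T; non-recursive: x
Introduce P': P -> xP', P' -> *aP' | @TP' | ε


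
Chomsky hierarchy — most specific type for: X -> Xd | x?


Left-linear: every RHS is a terminal or one nonterminal followed by a terminal
Classification: Type 3 (Regular)


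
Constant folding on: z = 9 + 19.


9 + 19 = 28 at compile time
Optimized: z = 28


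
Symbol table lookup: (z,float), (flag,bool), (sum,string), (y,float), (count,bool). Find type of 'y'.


Lookup 'y' → type float


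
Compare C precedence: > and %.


'%' is multiplicative (level 10); '>' is relational (level 7)
Higher level binds tighter
'%' has higher precedence than '>'


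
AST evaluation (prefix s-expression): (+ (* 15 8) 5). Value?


Evaluate inner: (* 15 8) = 120
Evaluate root: (+ 120 5) = 125
Result: 125


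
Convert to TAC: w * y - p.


Break into single-operator statements:
t1 = w * y
t2 = t1 - p


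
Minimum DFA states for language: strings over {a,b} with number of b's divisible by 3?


Track (count of b) mod 3: states 0..2, accept at 0
Minimal DFA: 3 states


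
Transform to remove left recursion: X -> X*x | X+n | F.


Left-recursive alternatives: X*x, X+n; non-recursive: F
Introduce X': X -> FX', X' -> *xX' | +nX' | ε


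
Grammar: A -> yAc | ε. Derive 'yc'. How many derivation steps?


Derivation: A => yAc => yc
Steps: 2


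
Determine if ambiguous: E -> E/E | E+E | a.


'a/a+a' has two parse trees (no precedence encoded between / and +)
Ambiguous


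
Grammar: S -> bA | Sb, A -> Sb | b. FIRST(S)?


Per alternative of S: FIRST(bA) = {b}; FIRST(Sb) = {b}
FIRST(S) = {b}


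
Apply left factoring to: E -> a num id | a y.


Common prefix: 'a'
Factored: E -> a E', E' -> num id | y


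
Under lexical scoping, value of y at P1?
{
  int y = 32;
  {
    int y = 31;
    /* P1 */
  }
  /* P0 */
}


y declared in the same block as P1
y = 31


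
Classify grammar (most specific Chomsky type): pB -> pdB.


LHS has context (more than one symbol) and |LHS| ≤ |RHS|
Classification: Type 1 (Context-Sensitive)


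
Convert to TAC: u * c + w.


Break into single-operator statements:
t1 = u * c
t2 = t1 + w


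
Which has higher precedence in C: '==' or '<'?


'<' is relational (level 7); '==' is equality (level 6)
Higher level binds tighter
'<' has higher precedence than '=='


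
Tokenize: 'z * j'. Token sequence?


Scan left to right, longest-match per lexeme
Tokens: ID(z), OP(*), ID(j)


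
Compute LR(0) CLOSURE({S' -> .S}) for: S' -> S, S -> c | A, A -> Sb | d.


Start: S' -> .S
For each item with dot before a nonterminal B, add B -> .γ for every B-production
Closure: [S' -> .S, S -> .c, S -> .A, A -> .Sb, A -> .d]


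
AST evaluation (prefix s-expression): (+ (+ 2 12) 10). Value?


Evaluate inner: (+ 2 12) = 14
Evaluate root: (+ 14 10) = 24
Result: 24


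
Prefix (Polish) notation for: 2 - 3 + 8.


left-to-right (same/higher precedence on left): tree is (+ (- 2 3) 8)
Prefix: + - 2 3 8


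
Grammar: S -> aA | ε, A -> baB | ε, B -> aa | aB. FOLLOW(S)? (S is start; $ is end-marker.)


$ ∈ FOLLOW(S). For each A -> αBβ: add FIRST(β)\{ε} to FOLLOW(B); if β nullable, add FOLLOW(A).
FOLLOW(S) = {$}


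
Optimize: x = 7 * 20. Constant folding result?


7 * 20 = 140 at compile time
Optimized: x = 140


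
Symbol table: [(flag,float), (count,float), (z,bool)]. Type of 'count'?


Lookup 'count' → type float


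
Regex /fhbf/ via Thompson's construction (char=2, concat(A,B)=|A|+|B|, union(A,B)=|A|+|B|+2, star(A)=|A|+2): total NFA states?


Syntax tree has 4 char leaf(s), 0 union(s), 0 star(s)
chars contribute 4×2 = 8; each union adds +2; each star adds +2
Total: 8 + 0 + 0 = 8 states


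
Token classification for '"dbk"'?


Pattern: double-quoted sequence
Type: STRING_LITERAL


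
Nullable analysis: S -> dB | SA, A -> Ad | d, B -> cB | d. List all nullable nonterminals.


A nonterminal is nullable iff some alternative derives ε (directly, or every symbol in it is nullable)
Nullable: {}


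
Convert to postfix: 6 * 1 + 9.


Left to right (same or higher precedence on left)
Postfix: 6 1 * 9 +


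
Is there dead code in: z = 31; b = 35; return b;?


z is assigned but never read
Dead: 'z = 31'


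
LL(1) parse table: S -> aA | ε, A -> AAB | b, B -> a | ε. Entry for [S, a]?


For [S, a]: 'a' ∈ FIRST(aA)
Entry: S -> aA


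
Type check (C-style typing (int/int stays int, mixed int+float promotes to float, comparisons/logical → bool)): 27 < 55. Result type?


Operand types: int < int
Rule: comparison yields bool
Result type: bool


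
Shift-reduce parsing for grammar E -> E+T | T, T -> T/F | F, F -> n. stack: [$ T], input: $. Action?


lookahead ∉ {/} so T won't extend; reduce E -> T
Action: reduce (E -> T)


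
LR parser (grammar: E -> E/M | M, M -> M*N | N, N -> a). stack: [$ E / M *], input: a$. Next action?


no handle; shift 'a'
Action: shift


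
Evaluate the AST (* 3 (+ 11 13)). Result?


Evaluate inner: (+ 11 13) = 24
Evaluate root: (* 3 24) = 72
Result: 72


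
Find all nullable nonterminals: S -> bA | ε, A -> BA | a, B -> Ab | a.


A nonterminal is nullable iff some alternative derives ε (directly, or every symbol in it is nullable)
Nullable: {S}


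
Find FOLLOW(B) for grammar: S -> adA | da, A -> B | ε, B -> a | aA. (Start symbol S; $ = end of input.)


$ ∈ FOLLOW(S). For each A -> αBβ: add FIRST(β)\{ε} to FOLLOW(B); if β nullable, add FOLLOW(A).
FOLLOW(B) = {$}


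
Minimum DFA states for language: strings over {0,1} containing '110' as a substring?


KMP-style automaton: 3 progress states + 1 absorbing accept = 4
Minimal DFA: 4 states


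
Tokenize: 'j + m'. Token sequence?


Scan left to right, longest-match per lexeme
Tokens: ID(j), OP(+), ID(m)


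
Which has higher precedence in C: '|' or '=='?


'==' is equality (level 6); '|' is bitwise OR (level 3)
Higher level binds tighter
'==' has higher precedence than '|'


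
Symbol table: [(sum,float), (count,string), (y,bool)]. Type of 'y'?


Lookup 'y' → type bool


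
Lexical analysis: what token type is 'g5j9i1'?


Pattern: letter/underscore followed by alphanumerics, not a keyword
Type: IDENTIFIER


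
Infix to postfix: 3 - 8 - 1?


Left to right (same or higher precedence on left)
Postfix: 3 8 - 1 -


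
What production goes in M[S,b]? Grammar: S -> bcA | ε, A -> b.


For [S, b]: 'b' ∈ FIRST(bcA)
Entry: S -> bcA


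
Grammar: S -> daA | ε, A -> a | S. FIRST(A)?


Per alternative of A: FIRST(a) = {a}; FIRST(S) = {d, ε}
FIRST(A) = {a, d, ε}


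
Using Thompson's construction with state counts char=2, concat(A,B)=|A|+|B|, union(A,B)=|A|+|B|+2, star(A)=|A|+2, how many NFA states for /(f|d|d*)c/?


Syntax tree has 4 char leaf(s), 2 union(s), 1 star(s)
chars contribute 4×2 = 8; each union adds +2; each star adds +2
Total: 8 + 4 + 2 = 14 states


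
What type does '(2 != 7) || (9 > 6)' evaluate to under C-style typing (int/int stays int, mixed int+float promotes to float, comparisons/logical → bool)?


Operand types: bool || bool
Rule: logical operators take bool operands and yield bool
Result type: bool


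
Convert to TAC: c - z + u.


Break into single-operator statements:
t1 = c - z
t2 = t1 + u


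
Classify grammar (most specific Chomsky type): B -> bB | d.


Right-linear: every RHS is a terminal or a terminal followed by one nonterminal
Classification: Type 3 (Regular)


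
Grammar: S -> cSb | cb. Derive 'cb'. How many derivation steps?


Derivation: S => cb
Steps: 1


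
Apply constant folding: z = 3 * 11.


3 * 11 = 33 at compile time
Optimized: z = 33


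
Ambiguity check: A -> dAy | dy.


balanced d^n…y^n: each string has a unique parse
Unambiguous


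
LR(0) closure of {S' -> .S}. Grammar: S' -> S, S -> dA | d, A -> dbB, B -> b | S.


Start: S' -> .S
For each item with dot before a nonterminal B, add B -> .γ for every B-production
Closure: [S' -> .S, S -> .dA, S -> .d]


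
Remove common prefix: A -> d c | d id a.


Common prefix: 'd'
Factored: A -> d A', A' -> c | id a


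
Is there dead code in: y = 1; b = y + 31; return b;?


y is read by b's definition; b is returned
No dead code


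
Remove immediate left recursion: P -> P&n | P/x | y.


Left-recursive alternatives: P&n, P/x; non-recursive: y
Introduce P': P -> yP', P' -> &nP' | /xP' | ε


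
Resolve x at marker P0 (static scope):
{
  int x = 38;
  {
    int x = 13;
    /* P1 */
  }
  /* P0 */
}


x declared in the same block as P0
x = 38


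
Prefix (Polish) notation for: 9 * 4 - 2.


left-to-right (same/higher precedence on left): tree is (- (* 9 4) 2)
Prefix: - * 9 4 2


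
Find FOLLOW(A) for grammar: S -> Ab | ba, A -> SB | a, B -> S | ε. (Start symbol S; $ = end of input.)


$ ∈ FOLLOW(S). For each A -> αBβ: add FIRST(β)\{ε} to FOLLOW(B); if β nullable, add FOLLOW(A).
FOLLOW(A) = {b}


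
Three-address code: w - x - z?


Break into single-operator statements:
t1 = w - x
t2 = t1 - z


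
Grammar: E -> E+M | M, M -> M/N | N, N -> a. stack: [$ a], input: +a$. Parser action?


'a' on top is the handle for N -> a
Action: reduce (N -> a)


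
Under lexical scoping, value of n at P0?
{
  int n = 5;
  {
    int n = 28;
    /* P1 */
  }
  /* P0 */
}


n declared in the same block as P0
n = 5


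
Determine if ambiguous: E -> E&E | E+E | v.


'v&v+v' has two parse trees (no precedence encoded between & and +)
Ambiguous


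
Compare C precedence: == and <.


'<' is relational (level 7); '==' is equality (level 6)
Higher level binds tighter
'<' has higher precedence than '=='


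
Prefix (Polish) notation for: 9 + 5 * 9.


'*' binds tighter: tree is (+ 9 (* 5 9))
Prefix: + 9 * 5 9


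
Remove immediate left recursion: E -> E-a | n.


Left-recursive alternatives: E-a; non-recursive: n
Introduce E': E -> nE', E' -> -aE' | ε


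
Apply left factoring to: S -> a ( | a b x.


Common prefix: 'a'
Factored: S -> a S', S' -> ( | b x


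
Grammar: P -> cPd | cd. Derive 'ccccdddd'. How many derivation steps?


Derivation: P => cPd => ccPdd => cccPddd => ccccdddd
Steps: 4


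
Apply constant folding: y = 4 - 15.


4 - 15 = -11 at compile time
Optimized: y = -11


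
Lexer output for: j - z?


Scan left to right, longest-match per lexeme
Tokens: ID(j), OP(-), ID(z)


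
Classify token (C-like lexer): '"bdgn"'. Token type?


Pattern: double-quoted sequence
Type: STRING_LITERAL


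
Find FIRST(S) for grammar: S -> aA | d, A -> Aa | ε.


Per alternative of S: FIRST(aA) = {a}; FIRST(d) = {d}
FIRST(S) = {a, d}


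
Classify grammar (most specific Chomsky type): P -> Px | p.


Left-linear: every RHS is a terminal or one nonterminal followed by a terminal
Classification: Type 3 (Regular)


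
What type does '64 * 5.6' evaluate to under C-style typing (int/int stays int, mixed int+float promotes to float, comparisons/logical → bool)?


Operand types: int * float
Rule: mixed int/float promotes to float; int/int stays int
Result type: float


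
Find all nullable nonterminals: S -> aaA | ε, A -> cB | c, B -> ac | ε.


A nonterminal is nullable iff some alternative derives ε (directly, or every symbol in it is nullable)
Nullable: {B, S}


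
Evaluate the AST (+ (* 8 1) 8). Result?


Evaluate inner: (* 8 1) = 8
Evaluate root: (+ 8 8) = 16
Result: 16


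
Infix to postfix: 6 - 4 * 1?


* has higher precedence, evaluate 4*1 first
Postfix: 6 4 1 * -


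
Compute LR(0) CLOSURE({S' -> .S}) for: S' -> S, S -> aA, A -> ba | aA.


Start: S' -> .S
For each item with dot before a nonterminal B, add B -> .γ for every B-production
Closure: [S' -> .S, S -> .aA]


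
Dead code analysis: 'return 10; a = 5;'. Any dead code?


statement follows a return and is unreachable
Dead: 'a = 5'


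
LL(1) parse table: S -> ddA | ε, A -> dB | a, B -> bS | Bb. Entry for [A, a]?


For [A, a]: 'a' ∈ FIRST(a)
Entry: A -> a


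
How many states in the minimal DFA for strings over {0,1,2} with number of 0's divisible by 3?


Track (count of 0) mod 3: states 0..2, accept at 0
Minimal DFA: 3 states


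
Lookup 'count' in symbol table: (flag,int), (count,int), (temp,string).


Lookup 'count' → type int


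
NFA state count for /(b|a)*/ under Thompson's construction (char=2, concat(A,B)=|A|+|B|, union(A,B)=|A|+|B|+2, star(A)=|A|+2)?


Syntax tree has 2 char leaf(s), 1 union(s), 1 star(s)
chars contribute 2×2 = 4; each union adds +2; each star adds +2
Total: 4 + 2 + 2 = 8 states


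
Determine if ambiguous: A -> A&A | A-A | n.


'n&n-n' has two parse trees (no precedence encoded between & and -)
Ambiguous


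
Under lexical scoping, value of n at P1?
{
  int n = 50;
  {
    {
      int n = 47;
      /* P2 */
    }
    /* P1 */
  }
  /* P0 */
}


P1's block does not declare n; resolves to the enclosing declaration at depth 0
n = 50


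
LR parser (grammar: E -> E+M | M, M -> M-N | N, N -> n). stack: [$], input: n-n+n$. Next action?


no handle on stack; shift 'n'
Action: shift


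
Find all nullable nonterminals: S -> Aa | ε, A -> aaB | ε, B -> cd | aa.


A nonterminal is nullable iff some alternative derives ε (directly, or every symbol in it is nullable)
Nullable: {A, S}


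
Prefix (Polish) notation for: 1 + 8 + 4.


left-to-right (same/higher precedence on left): tree is (+ (+ 1 8) 4)
Prefix: + + 1 8 4


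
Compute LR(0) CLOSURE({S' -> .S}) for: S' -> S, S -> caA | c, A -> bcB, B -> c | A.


Start: S' -> .S
For each item with dot before a nonterminal B, add B -> .γ for every B-production
Closure: [S' -> .S, S -> .caA, S -> .c]


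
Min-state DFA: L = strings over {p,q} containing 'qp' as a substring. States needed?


KMP-style automaton: 2 progress states + 1 absorbing accept = 3
Minimal DFA: 3 states


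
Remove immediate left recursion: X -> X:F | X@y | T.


Left-recursive alternatives: X:F, X@y; non-recursive: T
Introduce X': X -> TX', X' -> :FX' | @yX' | ε


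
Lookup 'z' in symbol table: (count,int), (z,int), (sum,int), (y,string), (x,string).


Lookup 'z' → type int


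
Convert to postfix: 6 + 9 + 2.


Left to right (same or higher precedence on left)
Postfix: 6 9 + 2 +


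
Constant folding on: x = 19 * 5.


19 * 5 = 95 at compile time
Optimized: x = 95


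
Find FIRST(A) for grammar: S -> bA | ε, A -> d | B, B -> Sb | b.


Per alternative of A: FIRST(d) = {d}; FIRST(B) = {b}
FIRST(A) = {b, d}


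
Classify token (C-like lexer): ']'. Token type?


Pattern: delimiter/punctuation
Type: PUNCTUATION


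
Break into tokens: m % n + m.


Scan left to right, longest-match per lexeme
Tokens: ID(m), OP(%), ID(n), OP(+), ID(m)


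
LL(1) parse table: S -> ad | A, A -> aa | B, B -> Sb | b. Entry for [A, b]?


For [A, b]: 'b' ∈ FIRST(B)
Entry: A -> B


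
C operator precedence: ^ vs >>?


'>>' is shift (level 8); '^' is bitwise XOR (level 4)
Higher level binds tighter
'>>' has higher precedence than '^'


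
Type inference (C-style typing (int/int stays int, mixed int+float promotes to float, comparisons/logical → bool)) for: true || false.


Operand types: bool || bool
Rule: logical operators take bool operands and yield bool
Result type: bool


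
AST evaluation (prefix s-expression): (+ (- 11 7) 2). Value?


Evaluate inner: (- 11 7) = 4
Evaluate root: (+ 4 2) = 6
Result: 6


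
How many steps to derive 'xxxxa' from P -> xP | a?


Derivation: P => xP => xxP => xxxP => xxxxP => xxxxa
Steps: 5


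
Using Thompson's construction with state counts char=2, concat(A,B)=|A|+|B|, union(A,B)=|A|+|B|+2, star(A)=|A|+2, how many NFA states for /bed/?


Syntax tree has 3 char leaf(s), 0 union(s), 0 star(s)
chars contribute 3×2 = 6; each union adds +2; each star adds +2
Total: 6 + 0 + 0 = 6 states


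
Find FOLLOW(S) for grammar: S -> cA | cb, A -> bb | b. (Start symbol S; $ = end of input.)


$ ∈ FOLLOW(S). For each A -> αBβ: add FIRST(β)\{ε} to FOLLOW(B); if β nullable, add FOLLOW(A).
FOLLOW(S) = {$}


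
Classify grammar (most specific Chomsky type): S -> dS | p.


Right-linear: every RHS is a terminal or a terminal followed by one nonterminal
Classification: Type 3 (Regular)


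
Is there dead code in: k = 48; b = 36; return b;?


k is assigned but never read
Dead: 'k = 48'


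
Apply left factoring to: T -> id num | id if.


Common prefix: 'id'
Factored: T -> id T', T' -> num | if


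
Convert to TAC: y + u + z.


Break into single-operator statements:
t1 = y + u
t2 = t1 + z


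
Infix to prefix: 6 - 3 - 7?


left-to-right (same/higher precedence on left): tree is (- (- 6 3) 7)
Prefix: - - 6 3 7


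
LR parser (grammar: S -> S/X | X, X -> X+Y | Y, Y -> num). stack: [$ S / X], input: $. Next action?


handle 'S/X' on top; lookahead ∈ FOLLOW(S) = {/, $}
Action: reduce (S -> S/X)


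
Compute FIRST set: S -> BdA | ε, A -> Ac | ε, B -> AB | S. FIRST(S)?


Per alternative of S: FIRST(BdA) = {c, d}; FIRST(ε) = {ε}
FIRST(S) = {c, d, ε}


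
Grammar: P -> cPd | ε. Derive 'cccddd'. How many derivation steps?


Derivation: P => cPd => ccPdd => cccPddd => cccddd
Steps: 4


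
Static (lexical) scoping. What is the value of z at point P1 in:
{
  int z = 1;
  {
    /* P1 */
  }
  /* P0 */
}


P1's block does not declare z; resolves to the enclosing declaration at depth 0
z = 1


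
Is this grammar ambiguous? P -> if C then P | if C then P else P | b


dangling else: 'if C then if C then b else b' parses two ways
Ambiguous


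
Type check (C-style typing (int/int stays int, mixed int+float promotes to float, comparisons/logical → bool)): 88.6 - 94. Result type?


Operand types: float - int
Rule: mixed int/float promotes to float; int/int stays int
Result type: float


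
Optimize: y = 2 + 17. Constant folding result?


2 + 17 = 19 at compile time
Optimized: y = 19


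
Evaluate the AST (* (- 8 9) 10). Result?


Evaluate inner: (- 8 9) = -1
Evaluate root: (* -1 10) = -10
Result: -10


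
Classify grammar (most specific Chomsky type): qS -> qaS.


LHS has context (more than one symbol) and |LHS| ≤ |RHS|
Classification: Type 1 (Context-Sensitive)


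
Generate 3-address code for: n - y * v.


Break into single-operator statements:
t1 = y * v
t2 = n - t1


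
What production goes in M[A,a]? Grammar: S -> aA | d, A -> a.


For [A, a]: 'a' ∈ FIRST(a)
Entry: A -> a


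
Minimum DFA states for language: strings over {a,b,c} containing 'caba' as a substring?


KMP-style automaton: 4 progress states + 1 absorbing accept = 5
Minimal DFA: 5 states


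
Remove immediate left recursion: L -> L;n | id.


Left-recursive alternatives: L;n; non-recursive: id
Introduce L': L -> idL', L' -> ;nL' | ε


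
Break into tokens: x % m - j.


Scan left to right, longest-match per lexeme
Tokens: ID(x), OP(%), ID(m), OP(-), ID(j)


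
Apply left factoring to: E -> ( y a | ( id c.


Common prefix: '('
Factored: E -> ( E', E' -> y a | id c


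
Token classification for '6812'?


Pattern: digits only
Type: INTEGER_LITERAL


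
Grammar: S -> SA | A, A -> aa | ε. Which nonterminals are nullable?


A nonterminal is nullable iff some alternative derives ε (directly, or every symbol in it is nullable)
Nullable: {A, S}


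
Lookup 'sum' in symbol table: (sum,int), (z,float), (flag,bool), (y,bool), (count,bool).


Lookup 'sum' → type int


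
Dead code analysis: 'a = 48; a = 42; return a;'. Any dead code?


first assignment to a is overwritten before any read
Dead: 'a = 48'


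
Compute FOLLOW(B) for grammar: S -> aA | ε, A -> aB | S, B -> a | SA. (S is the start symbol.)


$ ∈ FOLLOW(S). For each A -> αBβ: add FIRST(β)\{ε} to FOLLOW(B); if β nullable, add FOLLOW(A).
FOLLOW(B) = {$, a}


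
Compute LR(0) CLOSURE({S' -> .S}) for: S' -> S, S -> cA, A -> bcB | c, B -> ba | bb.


Start: S' -> .S
For each item with dot before a nonterminal B, add B -> .γ for every B-production
Closure: [S' -> .S, S -> .cA]


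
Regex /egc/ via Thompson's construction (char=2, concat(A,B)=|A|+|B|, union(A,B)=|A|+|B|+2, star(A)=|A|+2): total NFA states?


Syntax tree has 3 char leaf(s), 0 union(s), 0 star(s)
chars contribute 3×2 = 6; each union adds +2; each star adds +2
Total: 6 + 0 + 0 = 6 states


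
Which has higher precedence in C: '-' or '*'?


'*' is multiplicative (level 10); '-' is additive (level 9)
Higher level binds tighter
'*' has higher precedence than '-'


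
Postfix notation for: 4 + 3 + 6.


Left to right (same or higher precedence on left)
Postfix: 4 3 + 6 +


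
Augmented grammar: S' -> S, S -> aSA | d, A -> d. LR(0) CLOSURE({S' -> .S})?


Start: S' -> .S
For each item with dot before a nonterminal B, add B -> .γ for every B-production
Closure: [S' -> .S, S -> .aSA, S -> .d]


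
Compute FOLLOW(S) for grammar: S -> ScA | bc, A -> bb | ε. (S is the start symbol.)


$ ∈ FOLLOW(S). For each A -> αBβ: add FIRST(β)\{ε} to FOLLOW(B); if β nullable, add FOLLOW(A).
FOLLOW(S) = {$, c}


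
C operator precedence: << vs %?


'%' is multiplicative (level 10); '<<' is shift (level 8)
Higher level binds tighter
'%' has higher precedence than '<<'


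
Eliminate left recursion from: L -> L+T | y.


Left-recursive alternatives: L+T; non-recursive: y
Introduce L': L -> yL', L' -> +TL' | ε


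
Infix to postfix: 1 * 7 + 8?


Left to right (same or higher precedence on left)
Postfix: 1 7 * 8 +


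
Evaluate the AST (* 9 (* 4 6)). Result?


Evaluate inner: (* 4 6) = 24
Evaluate root: (* 9 24) = 216
Result: 216


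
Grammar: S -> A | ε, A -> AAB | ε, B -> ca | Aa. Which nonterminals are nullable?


A nonterminal is nullable iff some alternative derives ε (directly, or every symbol in it is nullable)
Nullable: {A, S}


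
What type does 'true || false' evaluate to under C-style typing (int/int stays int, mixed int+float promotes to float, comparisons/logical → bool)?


Operand types: bool || bool
Rule: logical operators take bool operands and yield bool
Result type: bool


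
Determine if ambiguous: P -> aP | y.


right-linear, alternatives start with distinct terminals 'a' vs 'y': unique leftmost derivation
Unambiguous


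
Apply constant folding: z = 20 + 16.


20 + 16 = 36 at compile time
Optimized: z = 36


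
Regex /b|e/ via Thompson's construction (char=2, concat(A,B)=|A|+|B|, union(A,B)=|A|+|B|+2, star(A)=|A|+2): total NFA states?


Syntax tree has 2 char leaf(s), 1 union(s), 0 star(s)
chars contribute 2×2 = 4; each union adds +2; each star adds +2
Total: 4 + 2 + 0 = 6 states


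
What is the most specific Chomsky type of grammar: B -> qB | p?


Right-linear: every RHS is a terminal or a terminal followed by one nonterminal
Classification: Type 3 (Regular)


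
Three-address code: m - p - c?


Break into single-operator statements:
t1 = m - p
t2 = t1 - c


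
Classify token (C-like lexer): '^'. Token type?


Pattern: operator symbol
Type: OPERATOR


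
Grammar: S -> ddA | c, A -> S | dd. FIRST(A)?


Per alternative of A: FIRST(S) = {c, d}; FIRST(dd) = {d}
FIRST(A) = {c, d}


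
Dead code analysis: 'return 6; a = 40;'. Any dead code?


statement follows a return and is unreachable
Dead: 'a = 40'


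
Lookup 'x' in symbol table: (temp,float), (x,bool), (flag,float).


Lookup 'x' → type bool


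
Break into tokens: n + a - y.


Scan left to right, longest-match per lexeme
Tokens: ID(n), OP(+), ID(a), OP(-), ID(y)


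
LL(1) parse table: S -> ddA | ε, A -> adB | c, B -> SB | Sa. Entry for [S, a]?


For [S, a]: ε is nullable and 'a' ∈ FOLLOW(S)
Entry: S -> ε


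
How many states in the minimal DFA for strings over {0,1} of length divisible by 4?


Track length mod 4: states 0..3, accept at 0
Minimal DFA: 4 states


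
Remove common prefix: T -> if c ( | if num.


Common prefix: 'if'
Factored: T -> if T', T' -> c ( | num


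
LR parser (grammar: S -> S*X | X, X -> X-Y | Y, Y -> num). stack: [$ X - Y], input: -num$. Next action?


handle 'X-Y' on top
Action: reduce (X -> X-Y)


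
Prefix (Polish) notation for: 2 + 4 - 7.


left-to-right (same/higher precedence on left): tree is (- (+ 2 4) 7)
Prefix: - + 2 4 7


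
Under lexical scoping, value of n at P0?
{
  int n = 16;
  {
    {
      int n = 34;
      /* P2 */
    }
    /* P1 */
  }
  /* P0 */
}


n declared in the same block as P0
n = 16


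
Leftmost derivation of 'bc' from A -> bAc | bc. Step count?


Derivation: A => bc
Steps: 1


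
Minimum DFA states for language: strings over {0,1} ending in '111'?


Track the longest suffix of input matching a prefix of '111': 4 classes (prefixes of length 0..3)
Minimal DFA: 4 states


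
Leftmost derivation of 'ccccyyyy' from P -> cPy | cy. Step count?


Derivation: P => cPy => ccPyy => cccPyyy => ccccyyyy
Steps: 4


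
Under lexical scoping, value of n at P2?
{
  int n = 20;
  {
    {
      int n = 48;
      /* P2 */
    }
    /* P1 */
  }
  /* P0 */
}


n declared in the same block as P2
n = 48


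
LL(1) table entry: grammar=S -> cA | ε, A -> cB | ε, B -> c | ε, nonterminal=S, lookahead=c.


For [S, c]: 'c' ∈ FIRST(cA)
Entry: S -> cA


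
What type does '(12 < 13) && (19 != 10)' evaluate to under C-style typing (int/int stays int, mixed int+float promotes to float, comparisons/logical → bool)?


Operand types: bool && bool
Rule: logical operators take bool operands and yield bool
Result type: bool


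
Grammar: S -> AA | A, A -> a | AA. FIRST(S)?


Per alternative of S: FIRST(AA) = {a}; FIRST(A) = {a}
FIRST(S) = {a}


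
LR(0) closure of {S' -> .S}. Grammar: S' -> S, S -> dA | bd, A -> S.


Start: S' -> .S
For each item with dot before a nonterminal B, add B -> .γ for every B-production
Closure: [S' -> .S, S -> .dA, S -> .bd]


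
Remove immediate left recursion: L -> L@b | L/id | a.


Left-recursive alternatives: L@b, L/id; non-recursive: a
Introduce L': L -> aL', L' -> @bL' | /idL' | ε


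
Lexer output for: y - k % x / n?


Scan left to right, longest-match per lexeme
Tokens: ID(y), OP(-), ID(k), OP(%), ID(x), OP(/), ID(n)


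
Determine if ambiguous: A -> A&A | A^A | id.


'id&id^id' has two parse trees (no precedence encoded between & and ^)
Ambiguous


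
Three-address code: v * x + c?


Break into single-operator statements:
t1 = v * x
t2 = t1 + c


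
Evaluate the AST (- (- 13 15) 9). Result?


Evaluate inner: (- 13 15) = -2
Evaluate root: (- -2 9) = -11
Result: -11
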